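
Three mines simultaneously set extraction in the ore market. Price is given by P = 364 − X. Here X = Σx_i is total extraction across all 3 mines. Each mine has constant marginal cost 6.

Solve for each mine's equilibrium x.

89.5

A representative mine's profit is π_i = x_i(364 − X) − 6x_i, with X = x_i + Σ_{j≠i} x_j.
First-order condition: 358 − 2x_i − Σ_{j≠i} x_j = 0.
With identical mines, set every x_j = x: then 358 − 2x − 2x = 0, i.e. x = 358/4 = 89.5.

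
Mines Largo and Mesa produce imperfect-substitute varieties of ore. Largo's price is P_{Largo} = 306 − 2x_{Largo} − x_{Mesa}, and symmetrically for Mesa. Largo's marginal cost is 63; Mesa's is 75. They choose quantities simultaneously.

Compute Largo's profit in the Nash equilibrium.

4880.72

Mine Largo's profit: π = x_{Largo}(306 − 2x_{Largo} − x_{Mesa}) − 63x_{Largo}.
∂π/∂x_{Largo} = 243 − 4x_{Largo} − x_{Mesa} = 0 ⇒ x_{Largo} = 60.75 − 0.25x_{Mesa}.
Similarly x_{Mesa} = 57.75 − 0.25x_{Largo}.
Solving the two reaction functions simultaneously: (1 − (−0.25)(−0.25))x_{Largo} = 60.75 − 0.25·57.75, so 0.9375x_{Largo} = 46.3125 and x_{Largo} = 49.4.
Then x_{Mesa} = 57.75 − 0.25·49.4 = 45.4.
P_{Largo} = 306 − 2·49.4 − 45.4 = 161.8.
Profit = (161.8 − 63)·49.4 = 4880.72.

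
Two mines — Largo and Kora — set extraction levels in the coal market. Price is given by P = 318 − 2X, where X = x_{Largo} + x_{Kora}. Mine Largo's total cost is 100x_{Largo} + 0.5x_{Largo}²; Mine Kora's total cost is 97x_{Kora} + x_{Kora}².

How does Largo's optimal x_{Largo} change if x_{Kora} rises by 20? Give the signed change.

Mine Largo's profit: π = x_{Largo}(318 − 2(x_{Largo} + x_{Kora})) − 100x_{Largo} − 0.5x_{Largo}².
∂π/∂x_{Largo} = 218 − 5x_{Largo} − 2x_{Kora} = 0, so x_{Largo} = 43.6 − 0.4x_{Kora}.
The reaction-function slope is −0.4, so a 20-unit rise in x_{Kora} moves x_{Largo} by −0.4 × 20 = −8. Largo's best response falls — the actions are strategic substitutes.

-8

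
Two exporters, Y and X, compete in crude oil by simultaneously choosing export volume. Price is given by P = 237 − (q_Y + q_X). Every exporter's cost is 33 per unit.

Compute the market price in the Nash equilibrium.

101

Exporter Y's profit: π = q_Y(237 − (q_Y + q_X)) − 33q_Y.
∂π/∂q_Y = 204 − 2q_Y − q_X = 0, so q_Y = 102 − 0.5q_X.
By symmetry q_X = q_Y; substituting into the reaction function, 1.5q_Y = 102 and q_Y = 68.
Equilibrium price: P = 237 − 136 = 101.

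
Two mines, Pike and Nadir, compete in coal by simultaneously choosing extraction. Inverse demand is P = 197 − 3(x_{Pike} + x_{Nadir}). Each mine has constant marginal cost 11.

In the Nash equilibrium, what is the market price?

73

Mine Pike's profit: π = x_{Pike}(197 − 3(x_{Pike} + x_{Nadir})) − 11x_{Pike}.
∂π/∂x_{Pike} = 186 − 6x_{Pike} − 3x_{Nadir} = 0, so x_{Pike} = 31 − 0.5x_{Nadir}.
The game is symmetric, so in equilibrium x_{Nadir} = x_{Pike}: the reaction function gives 1.5x_{Pike} = 31, hence x_{Pike} = 62/3.
Equilibrium price: P = 197 − 3·(124/3) = 73.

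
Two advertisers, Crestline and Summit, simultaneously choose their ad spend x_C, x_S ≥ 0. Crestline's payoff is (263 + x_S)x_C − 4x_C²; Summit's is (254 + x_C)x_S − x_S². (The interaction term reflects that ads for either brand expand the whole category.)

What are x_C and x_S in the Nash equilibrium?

52, 153

Expanding Crestline's payoff: 263x_C + x_Sx_C − 4x_C².
∂π/∂x_C = 263 + x_S − 8x_C = 0, so x_C = 32.875 + 0.125x_S.
Likewise for Summit: x_S = 127 + 0.5x_C.
Plugging x_S into Crestline's best response: x_C = 32.875 + 0.125(127 + 0.5x_C) ⇒ 0.9375x_C = 48.75, so x_C = 52.
Then x_S = 127 + 0.5·52 = 153.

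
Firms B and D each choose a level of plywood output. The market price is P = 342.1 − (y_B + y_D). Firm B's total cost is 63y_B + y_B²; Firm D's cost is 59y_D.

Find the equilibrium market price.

180.9

Firm B's profit: π = y_B(342.1 − (y_B + y_D)) − 63y_B − y_B².
∂π/∂y_B = 279.1 − 4y_B − y_D = 0, so y_B = 69.775 − 0.25y_D.
For D: ∂π/∂y_D = 283.1 − 2y_D − y_B = 0 ⇒ y_D = 141.55 − 0.5y_B.
Solving the two reaction functions simultaneously: (1 − (−0.25)(−0.5))y_B = 69.775 − 0.25·141.55, so 0.875y_B = 34.3875 and y_B = 39.3.
Then y_D = 141.55 − 0.5·39.3 = 121.9.
Equilibrium price: P = 342.1 − 161.2 = 180.9.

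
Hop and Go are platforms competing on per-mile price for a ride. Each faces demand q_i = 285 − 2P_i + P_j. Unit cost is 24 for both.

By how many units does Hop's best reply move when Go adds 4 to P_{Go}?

1

Hop's profit: π = (P_{Hop} − 24)(285 − 2P_{Hop} + P_{Go}).
∂π/∂P_{Hop} = 333 − 4P_{Hop} + P_{Go} = 0 ⇒ P_{Hop} = 83.25 + 0.25P_{Go}.
The reaction-function slope is 0.25, so a 4-unit rise in P_{Go} moves P_{Hop} by 0.25 × 4 = 1. Hop's best response rises — the actions are strategic complements.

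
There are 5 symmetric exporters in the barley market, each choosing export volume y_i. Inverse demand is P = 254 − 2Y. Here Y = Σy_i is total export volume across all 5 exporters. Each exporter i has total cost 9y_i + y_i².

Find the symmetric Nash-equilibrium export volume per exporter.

17.5

A representative exporter's profit is π_i = y_i(254 − 2Y) − 9y_i − y_i², with Y = y_i + Σ_{j≠i} y_j.
First-order condition: 245 − 6y_i − 2Σ_{j≠i} y_j = 0.
With identical exporters, set every y_j = y: then 245 − 6y − 8y = 0, i.e. y = 245/14 = 17.5.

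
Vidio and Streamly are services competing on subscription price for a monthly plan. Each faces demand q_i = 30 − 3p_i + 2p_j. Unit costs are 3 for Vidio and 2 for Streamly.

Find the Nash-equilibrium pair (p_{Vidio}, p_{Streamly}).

Vidio's profit: π = (p_{Vidio} − 3)(30 − 3p_{Vidio} + 2p_{Streamly}).
∂π/∂p_{Vidio} = 39 − 6p_{Vidio} + 2p_{Streamly} = 0 ⇒ p_{Vidio} = 6.5 + (1/3)p_{Streamly}.
Similarly p_{Streamly} = 6 + (1/3)p_{Vidio}.
Substituting the second reaction function into the first: p_{Vidio} = 6.5 + (1/3)(6 + (1/3)p_{Vidio}), which gives (8/9)p_{Vidio} = 8.5 ⇒ p_{Vidio} = 9.5625.
Then p_{Streamly} = 6 + (1/3)·9.5625 = 9.1875.

9.5625, 9.1875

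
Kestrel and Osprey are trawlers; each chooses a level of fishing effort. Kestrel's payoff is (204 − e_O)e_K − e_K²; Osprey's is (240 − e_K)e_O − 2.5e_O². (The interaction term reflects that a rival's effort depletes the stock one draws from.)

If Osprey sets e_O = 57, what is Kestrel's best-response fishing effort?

73.5

Expanding Kestrel's payoff: 204e_K − e_Oe_K − e_K².
∂π/∂e_K = 204 − e_O − 2e_K = 0, so e_K = 102 − 0.5e_O.
At e_O = 57: e_K = 102 − 0.5·57 = 73.5.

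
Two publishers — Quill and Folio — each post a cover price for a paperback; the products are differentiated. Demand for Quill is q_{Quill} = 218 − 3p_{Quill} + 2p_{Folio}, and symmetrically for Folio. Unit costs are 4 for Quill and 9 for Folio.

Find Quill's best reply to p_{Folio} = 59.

Quill's profit: π = (p_{Quill} − 4)(218 − 3p_{Quill} + 2p_{Folio}).
∂π/∂p_{Quill} = 230 − 6p_{Quill} + 2p_{Folio} = 0 ⇒ p_{Quill} = 115/3 + (1/3)p_{Folio}.
At p_{Folio} = 59: p_{Quill} = 115/3 + (1/3)·59 = 58.

58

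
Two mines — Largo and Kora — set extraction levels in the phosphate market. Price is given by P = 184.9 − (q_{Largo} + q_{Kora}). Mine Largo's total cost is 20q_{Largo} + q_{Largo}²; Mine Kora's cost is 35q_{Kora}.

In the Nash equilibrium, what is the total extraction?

Mine Largo's profit: π = q_{Largo}(184.9 − (q_{Largo} + q_{Kora})) − 20q_{Largo} − q_{Largo}².
∂π/∂q_{Largo} = 164.9 − 4q_{Largo} − q_{Kora} = 0, so q_{Largo} = 41.225 − 0.25q_{Kora}.
For Kora: ∂π/∂q_{Kora} = 149.9 − 2q_{Kora} − q_{Largo} = 0 ⇒ q_{Kora} = 74.95 − 0.5q_{Largo}.
Substituting the second reaction function into the first: q_{Largo} = 41.225 − 0.25(74.95 − 0.5q_{Largo}), which gives 0.875q_{Largo} = 22.4875 ⇒ q_{Largo} = 25.7.
Then q_{Kora} = 74.95 − 0.5·25.7 = 62.1.
Total extraction: 25.7 + 62.1 = 87.8.

87.8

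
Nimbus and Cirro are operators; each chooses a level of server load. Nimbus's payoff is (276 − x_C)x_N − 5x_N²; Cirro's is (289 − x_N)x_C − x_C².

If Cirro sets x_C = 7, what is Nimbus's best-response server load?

Expanding Nimbus's payoff: 276x_N − x_Cx_N − 5x_N².
∂π/∂x_N = 276 − x_C − 10x_N = 0, so x_N = 27.6 − 0.1x_C.
At x_C = 7: x_N = 27.6 − 0.1·7 = 26.9.

26.9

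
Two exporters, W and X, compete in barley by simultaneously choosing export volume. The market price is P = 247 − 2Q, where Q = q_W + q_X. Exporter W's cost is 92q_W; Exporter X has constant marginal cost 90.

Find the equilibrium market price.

143

Exporter W's profit: π = q_W(247 − 2(q_W + q_X)) − 92q_W.
∂π/∂q_W = 155 − 4q_W − 2q_X = 0, so q_W = 38.75 − 0.5q_X.
By the same steps for X: q_X = 39.25 − 0.5q_W.
Plugging q_X into W's best response: q_W = 38.75 − 0.5(39.25 − 0.5q_W) ⇒ 0.75q_W = 19.125, so q_W = 25.5.
Then q_X = 39.25 − 0.5·25.5 = 26.5.
Equilibrium price: P = 247 − 2·52 = 143.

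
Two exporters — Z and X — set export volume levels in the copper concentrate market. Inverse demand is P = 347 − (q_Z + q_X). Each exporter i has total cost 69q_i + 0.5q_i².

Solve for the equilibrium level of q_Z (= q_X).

Exporter Z's profit: π = q_Z(347 − (q_Z + q_X)) − 69q_Z − 0.5q_Z².
∂π/∂q_Z = 278 − 3q_Z − q_X = 0, so q_Z = 278/3 − (1/3)q_X.
The game is symmetric, so in equilibrium q_X = q_Z: the reaction function gives (4/3)q_Z = 278/3, hence q_Z = 69.5.

69.5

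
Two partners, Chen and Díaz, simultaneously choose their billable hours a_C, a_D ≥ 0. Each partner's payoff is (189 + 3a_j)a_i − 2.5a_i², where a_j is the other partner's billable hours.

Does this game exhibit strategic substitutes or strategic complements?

strategic complements

Chen's payoff is (189 + 3a_D)a_C − 2.5a_C².
∂π/∂a_C = 189 + 3a_D − 5a_C = 0, so a_C = 37.8 + 0.6a_D.
The best-response slope da_C/da_D = 0.6 > 0: the reaction function is upward-sloping, so the choices are strategic complements.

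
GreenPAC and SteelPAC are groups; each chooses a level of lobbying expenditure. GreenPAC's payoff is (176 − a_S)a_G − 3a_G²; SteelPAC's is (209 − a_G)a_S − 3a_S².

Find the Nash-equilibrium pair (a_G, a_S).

Expanding GreenPAC's payoff: 176a_G − a_Sa_G − 3a_G².
∂π/∂a_G = 176 − a_S − 6a_G = 0, so a_G = 88/3 − (1/6)a_S.
Likewise for SteelPAC: a_S = 209/6 − (1/6)a_G.
Plugging a_S into GreenPAC's best response: a_G = 88/3 − (1/6)(209/6 − (1/6)a_G) ⇒ (35/36)a_G = 847/36, so a_G = 24.2.
Then a_S = 209/6 − (1/6)·24.2 = 30.8.

24.2, 30.8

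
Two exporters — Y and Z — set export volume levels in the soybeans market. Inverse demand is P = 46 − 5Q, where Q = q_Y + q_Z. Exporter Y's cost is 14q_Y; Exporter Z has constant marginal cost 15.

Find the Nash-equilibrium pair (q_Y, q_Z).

Exporter Y's profit: π = q_Y(46 − 5(q_Y + q_Z)) − 14q_Y.
∂π/∂q_Y = 32 − 10q_Y − 5q_Z = 0, so q_Y = 3.2 − 0.5q_Z.
By the same steps for Z: q_Z = 3.1 − 0.5q_Y.
Solving the two reaction functions simultaneously: (1 − (−0.5)(−0.5))q_Y = 3.2 − 0.5·3.1, so 0.75q_Y = 1.65 and q_Y = 2.2.
Then q_Z = 3.1 − 0.5·2.2 = 2.

2.2, 2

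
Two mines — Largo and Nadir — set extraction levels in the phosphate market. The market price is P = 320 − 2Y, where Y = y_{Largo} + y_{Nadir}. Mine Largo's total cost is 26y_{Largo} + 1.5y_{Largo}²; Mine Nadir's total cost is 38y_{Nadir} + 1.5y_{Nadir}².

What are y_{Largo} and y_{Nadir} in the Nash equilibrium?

33.2, 30.8

Mine Largo's profit: π = y_{Largo}(320 − 2(y_{Largo} + y_{Nadir})) − 26y_{Largo} − 1.5y_{Largo}².
∂π/∂y_{Largo} = 294 − 7y_{Largo} − 2y_{Nadir} = 0, so y_{Largo} = 42 − (2/7)y_{Nadir}.
By the same steps for Nadir: y_{Nadir} = 282/7 − (2/7)y_{Largo}.
Solving the two reaction functions simultaneously: (1 − (−2/7)(−2/7))y_{Largo} = 42 − (2/7)·(282/7), so (45/49)y_{Largo} = 1494/49 and y_{Largo} = 33.2.
Then y_{Nadir} = 282/7 − (2/7)·33.2 = 30.8.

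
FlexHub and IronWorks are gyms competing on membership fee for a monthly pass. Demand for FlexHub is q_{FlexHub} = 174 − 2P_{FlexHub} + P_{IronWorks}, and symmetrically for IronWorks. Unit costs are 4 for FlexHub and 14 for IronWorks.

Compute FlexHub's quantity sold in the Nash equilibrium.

116

FlexHub's profit: π = (P_{FlexHub} − 4)(174 − 2P_{FlexHub} + P_{IronWorks}).
∂π/∂P_{FlexHub} = 182 − 4P_{FlexHub} + P_{IronWorks} = 0 ⇒ P_{FlexHub} = 45.5 + 0.25P_{IronWorks}.
Similarly P_{IronWorks} = 50.5 + 0.25P_{FlexHub}.
Solving the two reaction functions simultaneously: (1 − (0.25)(0.25))P_{FlexHub} = 45.5 + 0.25·50.5, so 0.9375P_{FlexHub} = 58.125 and P_{FlexHub} = 62.
Then P_{IronWorks} = 50.5 + 0.25·62 = 66.
q_{FlexHub} = 174 − 2·62 + 66 = 116.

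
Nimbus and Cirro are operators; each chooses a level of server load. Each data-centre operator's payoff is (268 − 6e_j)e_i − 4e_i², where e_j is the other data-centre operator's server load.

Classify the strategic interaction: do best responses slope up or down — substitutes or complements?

strategic substitutes

Nimbus's payoff is (268 − 6e_C)e_N − 4e_N².
∂π/∂e_N = 268 − 6e_C − 8e_N = 0, so e_N = 33.5 − 0.75e_C.
The best-response slope de_N/de_C = −0.75 < 0: the reaction function is downward-sloping, so the choices are strategic substitutes.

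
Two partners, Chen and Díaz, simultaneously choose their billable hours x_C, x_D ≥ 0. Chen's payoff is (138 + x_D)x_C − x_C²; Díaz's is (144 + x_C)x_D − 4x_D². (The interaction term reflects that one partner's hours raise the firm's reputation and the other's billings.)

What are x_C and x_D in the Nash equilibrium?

83.2, 28.4

Expanding Chen's payoff: 138x_C + x_Dx_C − x_C².
∂π/∂x_C = 138 + x_D − 2x_C = 0, so x_C = 69 + 0.5x_D.
Likewise for Díaz: x_D = 18 + 0.125x_C.
Substituting the second reaction function into the first: x_C = 69 + 0.5(18 + 0.125x_C), which gives 0.9375x_C = 78 ⇒ x_C = 83.2.
Then x_D = 18 + 0.125·83.2 = 28.4.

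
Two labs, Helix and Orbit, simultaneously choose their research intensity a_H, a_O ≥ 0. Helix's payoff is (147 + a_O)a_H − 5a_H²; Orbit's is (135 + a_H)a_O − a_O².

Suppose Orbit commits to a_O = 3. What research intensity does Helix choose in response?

15

Expanding Helix's payoff: 147a_H + a_Oa_H − 5a_H².
∂π/∂a_H = 147 + a_O − 10a_H = 0, so a_H = 14.7 + 0.1a_O.
At a_O = 3: a_H = 14.7 + 0.1·3 = 15.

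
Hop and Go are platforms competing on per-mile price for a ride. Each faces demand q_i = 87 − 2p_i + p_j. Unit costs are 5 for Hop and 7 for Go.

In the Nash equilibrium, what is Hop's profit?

1523.52

Hop's profit: π = (p_{Hop} − 5)(87 − 2p_{Hop} + p_{Go}).
∂π/∂p_{Hop} = 97 − 4p_{Hop} + p_{Go} = 0 ⇒ p_{Hop} = 24.25 + 0.25p_{Go}.
Similarly p_{Go} = 25.25 + 0.25p_{Hop}.
Plugging p_{Go} into Hop's best response: p_{Hop} = 24.25 + 0.25(25.25 + 0.25p_{Hop}) ⇒ 0.9375p_{Hop} = 30.5625, so p_{Hop} = 32.6.
Then p_{Go} = 25.25 + 0.25·32.6 = 33.4.
q_{Hop} = 87 − 2·32.6 + 33.4 = 55.2.
Profit = (32.6 − 5)·55.2 = 1523.52.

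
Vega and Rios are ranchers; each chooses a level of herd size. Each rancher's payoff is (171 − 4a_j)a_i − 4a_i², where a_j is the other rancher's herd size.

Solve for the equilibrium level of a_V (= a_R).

Vega's payoff is (171 − 4a_R)a_V − 4a_V².
∂π/∂a_V = 171 − 4a_R − 8a_V = 0, so a_V = 21.375 − 0.5a_R.
By symmetry a_R = a_V; substituting into the reaction function, 1.5a_V = 21.375 and a_V = 14.25.

14.25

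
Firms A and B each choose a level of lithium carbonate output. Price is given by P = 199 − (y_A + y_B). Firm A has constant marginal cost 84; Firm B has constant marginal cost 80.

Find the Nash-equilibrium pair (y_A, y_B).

Firm A's profit: π = y_A(199 − (y_A + y_B)) − 84y_A.
∂π/∂y_A = 115 − 2y_A − y_B = 0, so y_A = 57.5 − 0.5y_B.
By the same steps for B: y_B = 59.5 − 0.5y_A.
Solving the two reaction functions simultaneously: (1 − (−0.5)(−0.5))y_A = 57.5 − 0.5·59.5, so 0.75y_A = 27.75 and y_A = 37.
Then y_B = 59.5 − 0.5·37 = 41.

37, 41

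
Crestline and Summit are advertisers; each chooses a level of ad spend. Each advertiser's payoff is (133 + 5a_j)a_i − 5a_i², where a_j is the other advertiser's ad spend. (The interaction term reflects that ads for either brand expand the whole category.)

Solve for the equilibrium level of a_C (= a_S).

Crestline's payoff is (133 + 5a_S)a_C − 5a_C².
∂π/∂a_C = 133 + 5a_S − 10a_C = 0, so a_C = 13.3 + 0.5a_S.
The game is symmetric, so in equilibrium a_S = a_C: the reaction function gives 0.5a_C = 13.3, hence a_C = 26.6.

26.6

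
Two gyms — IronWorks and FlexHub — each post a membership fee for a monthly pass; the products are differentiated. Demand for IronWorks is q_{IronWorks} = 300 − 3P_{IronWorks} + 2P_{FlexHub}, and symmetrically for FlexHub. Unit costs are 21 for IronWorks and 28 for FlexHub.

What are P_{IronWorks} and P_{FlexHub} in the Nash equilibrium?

92.0625, 94.6875

IronWorks's profit: π = (P_{IronWorks} − 21)(300 − 3P_{IronWorks} + 2P_{FlexHub}).
∂π/∂P_{IronWorks} = 363 − 6P_{IronWorks} + 2P_{FlexHub} = 0 ⇒ P_{IronWorks} = 60.5 + (1/3)P_{FlexHub}.
Similarly P_{FlexHub} = 64 + (1/3)P_{IronWorks}.
Substituting the second reaction function into the first: P_{IronWorks} = 60.5 + (1/3)(64 + (1/3)P_{IronWorks}), which gives (8/9)P_{IronWorks} = 491/6 ⇒ P_{IronWorks} = 92.0625.
Then P_{FlexHub} = 64 + (1/3)·92.0625 = 94.6875.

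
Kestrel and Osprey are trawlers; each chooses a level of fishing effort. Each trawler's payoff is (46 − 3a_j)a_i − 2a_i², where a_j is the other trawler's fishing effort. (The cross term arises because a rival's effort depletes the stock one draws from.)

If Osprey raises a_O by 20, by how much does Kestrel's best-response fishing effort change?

Kestrel's payoff is (46 − 3a_O)a_K − 2a_K².
∂π/∂a_K = 46 − 3a_O − 4a_K = 0, so a_K = 11.5 − 0.75a_O.
The reaction-function slope is −0.75, so a 20-unit rise in a_O moves a_K by −0.75 × 20 = −15. Kestrel's best response falls — the actions are strategic substitutes.

-15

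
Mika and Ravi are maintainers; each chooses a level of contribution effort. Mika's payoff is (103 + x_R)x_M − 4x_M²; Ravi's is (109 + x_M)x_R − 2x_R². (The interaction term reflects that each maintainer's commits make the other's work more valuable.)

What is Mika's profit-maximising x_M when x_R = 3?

13.25

Expanding Mika's payoff: 103x_M + x_Rx_M − 4x_M².
∂π/∂x_M = 103 + x_R − 8x_M = 0, so x_M = 12.875 + 0.125x_R.
At x_R = 3: x_M = 12.875 + 0.125·3 = 13.25.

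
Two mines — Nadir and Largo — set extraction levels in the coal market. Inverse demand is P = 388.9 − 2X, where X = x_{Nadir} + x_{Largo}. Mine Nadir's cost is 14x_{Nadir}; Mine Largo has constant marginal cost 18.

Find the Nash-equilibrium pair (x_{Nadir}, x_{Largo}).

63.15, 61.15

Mine Nadir's profit: π = x_{Nadir}(388.9 − 2(x_{Nadir} + x_{Largo})) − 14x_{Nadir}.
∂π/∂x_{Nadir} = 374.9 − 4x_{Nadir} − 2x_{Largo} = 0, so x_{Nadir} = 93.725 − 0.5x_{Largo}.
By the same steps for Largo: x_{Largo} = 92.725 − 0.5x_{Nadir}.
Substituting the second reaction function into the first: x_{Nadir} = 93.725 − 0.5(92.725 − 0.5x_{Nadir}), which gives 0.75x_{Nadir} = 47.3625 ⇒ x_{Nadir} = 63.15.
Then x_{Largo} = 92.725 − 0.5·63.15 = 61.15.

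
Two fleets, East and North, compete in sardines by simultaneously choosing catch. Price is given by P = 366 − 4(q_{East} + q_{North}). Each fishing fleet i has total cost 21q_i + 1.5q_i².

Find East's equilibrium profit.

Fishing fleet East's profit: π = q_{East}(366 − 4(q_{East} + q_{North})) − 21q_{East} − 1.5q_{East}².
∂π/∂q_{East} = 345 − 11q_{East} − 4q_{North} = 0, so q_{East} = 345/11 − (4/11)q_{North}.
The game is symmetric, so in equilibrium q_{North} = q_{East}: the reaction function gives (15/11)q_{East} = 345/11, hence q_{East} = 23.
Price P = 366 − 4·46 = 182.
East's profit: (182 − 21)·23 − 1.5(23)² = 2909.5.

2909.5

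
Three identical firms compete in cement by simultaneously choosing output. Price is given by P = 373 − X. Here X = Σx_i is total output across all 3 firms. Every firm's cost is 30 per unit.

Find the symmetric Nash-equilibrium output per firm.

85.75

A representative firm's profit is π_i = x_i(373 − X) − 30x_i, with X = x_i + Σ_{j≠i} x_j.
First-order condition: 343 − 2x_i − Σ_{j≠i} x_j = 0.
With identical firms, set every x_j = x: then 343 − 2x − 2x = 0, i.e. x = 343/4 = 85.75.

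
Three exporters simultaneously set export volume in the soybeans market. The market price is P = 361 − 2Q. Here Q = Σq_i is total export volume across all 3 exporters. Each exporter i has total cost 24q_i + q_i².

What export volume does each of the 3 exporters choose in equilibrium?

33.7

A representative exporter's profit is π_i = q_i(361 − 2Q) − 24q_i − q_i², with Q = q_i + Σ_{j≠i} q_j.
First-order condition: 337 − 6q_i − 2Σ_{j≠i} q_j = 0.
With identical exporters, set every q_j = q: then 337 − 6q − 4q = 0, i.e. q = 337/10 = 33.7.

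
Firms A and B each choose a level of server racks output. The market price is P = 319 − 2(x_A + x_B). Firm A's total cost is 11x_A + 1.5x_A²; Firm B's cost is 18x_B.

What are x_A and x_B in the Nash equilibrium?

26.25, 62.125

Firm A's profit: π = x_A(319 − 2(x_A + x_B)) − 11x_A − 1.5x_A².
∂π/∂x_A = 308 − 7x_A − 2x_B = 0, so x_A = 44 − (2/7)x_B.
For B: ∂π/∂x_B = 301 − 4x_B − 2x_A = 0 ⇒ x_B = 75.25 − 0.5x_A.
Plugging x_B into A's best response: x_A = 44 − (2/7)(75.25 − 0.5x_A) ⇒ (6/7)x_A = 22.5, so x_A = 26.25.
Then x_B = 75.25 − 0.5·26.25 = 62.125.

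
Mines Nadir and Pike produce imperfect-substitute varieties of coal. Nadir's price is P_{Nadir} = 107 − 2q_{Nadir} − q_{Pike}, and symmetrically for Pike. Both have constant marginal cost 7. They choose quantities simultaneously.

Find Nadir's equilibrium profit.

800

Mine Nadir's profit: π = q_{Nadir}(107 − 2q_{Nadir} − q_{Pike}) − 7q_{Nadir}.
∂π/∂q_{Nadir} = 100 − 4q_{Nadir} − q_{Pike} = 0 ⇒ q_{Nadir} = 25 − 0.25q_{Pike}.
The game is symmetric, so in equilibrium q_{Pike} = q_{Nadir}: the reaction function gives 1.25q_{Nadir} = 25, hence q_{Nadir} = 20.
P_{Nadir} = 107 − 2·20 − 20 = 47.
Profit = (47 − 7)·20 = 800.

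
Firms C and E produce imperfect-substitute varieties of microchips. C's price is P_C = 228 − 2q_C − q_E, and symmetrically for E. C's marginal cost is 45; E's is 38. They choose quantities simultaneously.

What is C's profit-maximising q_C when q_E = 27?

39

Firm C's profit: π = q_C(228 − 2q_C − q_E) − 45q_C.
∂π/∂q_C = 183 − 4q_C − q_E = 0 ⇒ q_C = 45.75 − 0.25q_E.
At q_E = 27: q_C = 45.75 − 0.25·27 = 39.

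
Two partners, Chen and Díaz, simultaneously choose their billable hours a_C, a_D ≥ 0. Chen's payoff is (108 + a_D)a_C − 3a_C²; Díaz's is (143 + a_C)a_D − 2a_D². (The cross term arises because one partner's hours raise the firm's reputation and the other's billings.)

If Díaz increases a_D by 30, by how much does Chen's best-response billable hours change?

Expanding Chen's payoff: 108a_C + a_Da_C − 3a_C².
∂π/∂a_C = 108 + a_D − 6a_C = 0, so a_C = 18 + (1/6)a_D.
The reaction-function slope is 1/6, so a 30-unit rise in a_D moves a_C by 1/6 × 30 = 5. Chen's best response rises — the actions are strategic complements.

5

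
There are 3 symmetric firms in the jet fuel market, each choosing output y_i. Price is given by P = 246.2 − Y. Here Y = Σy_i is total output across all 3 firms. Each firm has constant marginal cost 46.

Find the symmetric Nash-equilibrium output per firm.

50.05

A representative firm's profit is π_i = y_i(246.2 − Y) − 46y_i, with Y = y_i + Σ_{j≠i} y_j.
First-order condition: 200.2 − 2y_i − Σ_{j≠i} y_j = 0.
In a symmetric equilibrium every firm chooses the same y, so Σ_{j≠i} y_j = 2y. The condition becomes 200.2 − 4y = 0, giving y = 200.2/4 = 50.05.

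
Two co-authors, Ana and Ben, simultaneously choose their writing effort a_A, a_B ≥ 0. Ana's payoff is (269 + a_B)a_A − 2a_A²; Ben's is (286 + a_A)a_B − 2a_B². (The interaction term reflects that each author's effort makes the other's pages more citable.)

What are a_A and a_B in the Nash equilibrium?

90.8, 94.2

Expanding Ana's payoff: 269a_A + a_Ba_A − 2a_A².
∂π/∂a_A = 269 + a_B − 4a_A = 0, so a_A = 67.25 + 0.25a_B.
Likewise for Ben: a_B = 71.5 + 0.25a_A.
Plugging a_B into Ana's best response: a_A = 67.25 + 0.25(71.5 + 0.25a_A) ⇒ 0.9375a_A = 85.125, so a_A = 90.8.
Then a_B = 71.5 + 0.25·90.8 = 94.2.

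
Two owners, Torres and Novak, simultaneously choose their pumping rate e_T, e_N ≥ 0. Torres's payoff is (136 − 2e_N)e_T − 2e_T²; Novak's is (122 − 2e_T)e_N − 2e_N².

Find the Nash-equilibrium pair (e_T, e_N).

Expanding Torres's payoff: 136e_T − 2e_Ne_T − 2e_T².
∂π/∂e_T = 136 − 2e_N − 4e_T = 0, so e_T = 34 − 0.5e_N.
Likewise for Novak: e_N = 30.5 − 0.5e_T.
Solving the two reaction functions simultaneously: (1 − (−0.5)(−0.5))e_T = 34 − 0.5·30.5, so 0.75e_T = 18.75 and e_T = 25.
Then e_N = 30.5 − 0.5·25 = 18.

25, 18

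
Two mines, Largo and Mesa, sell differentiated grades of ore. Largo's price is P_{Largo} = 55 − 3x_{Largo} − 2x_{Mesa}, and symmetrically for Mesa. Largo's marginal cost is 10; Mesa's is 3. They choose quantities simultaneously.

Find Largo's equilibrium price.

25.5625

Mine Largo's profit: π = x_{Largo}(55 − 3x_{Largo} − 2x_{Mesa}) − 10x_{Largo}.
∂π/∂x_{Largo} = 45 − 6x_{Largo} − 2x_{Mesa} = 0 ⇒ x_{Largo} = 7.5 − (1/3)x_{Mesa}.
Similarly x_{Mesa} = 26/3 − (1/3)x_{Largo}.
Plugging x_{Mesa} into Largo's best response: x_{Largo} = 7.5 − (1/3)(26/3 − (1/3)x_{Largo}) ⇒ (8/9)x_{Largo} = 83/18, so x_{Largo} = 5.1875.
Then x_{Mesa} = 26/3 − (1/3)·5.1875 = 6.9375.
P_{Largo} = 55 − 3·5.1875 − 2·6.9375 = 25.5625.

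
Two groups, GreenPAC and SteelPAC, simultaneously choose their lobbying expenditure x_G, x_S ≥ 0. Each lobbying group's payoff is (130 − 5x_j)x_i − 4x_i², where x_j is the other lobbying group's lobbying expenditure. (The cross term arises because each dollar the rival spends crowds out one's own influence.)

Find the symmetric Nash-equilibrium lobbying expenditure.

10

GreenPAC's payoff is (130 − 5x_S)x_G − 4x_G².
∂π/∂x_G = 130 − 5x_S − 8x_G = 0, so x_G = 16.25 − 0.625x_S.
By symmetry x_S = x_G; substituting into the reaction function, 1.625x_G = 16.25 and x_G = 10.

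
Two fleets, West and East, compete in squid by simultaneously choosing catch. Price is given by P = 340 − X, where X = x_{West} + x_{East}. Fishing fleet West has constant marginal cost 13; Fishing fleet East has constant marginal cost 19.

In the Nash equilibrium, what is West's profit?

12321

Fishing fleet West's profit: π = x_{West}(340 − (x_{West} + x_{East})) − 13x_{West}.
∂π/∂x_{West} = 327 − 2x_{West} − x_{East} = 0, so x_{West} = 163.5 − 0.5x_{East}.
By the same steps for East: x_{East} = 160.5 − 0.5x_{West}.
Substituting the second reaction function into the first: x_{West} = 163.5 − 0.5(160.5 − 0.5x_{West}), which gives 0.75x_{West} = 83.25 ⇒ x_{West} = 111.
Then x_{East} = 160.5 − 0.5·111 = 105.
Price P = 340 − 216 = 124.
West's profit: (124 − 13)·111 = 12321.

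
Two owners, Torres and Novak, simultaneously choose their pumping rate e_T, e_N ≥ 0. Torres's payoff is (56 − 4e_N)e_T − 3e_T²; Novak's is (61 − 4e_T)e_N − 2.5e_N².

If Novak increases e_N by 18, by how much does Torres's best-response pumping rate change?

-12

Expanding Torres's payoff: 56e_T − 4e_Ne_T − 3e_T².
∂π/∂e_T = 56 − 4e_N − 6e_T = 0, so e_T = 28/3 − (2/3)e_N.
The reaction-function slope is −2/3, so an 18-unit rise in e_N moves e_T by −2/3 × 18 = −12. Torres's best response falls — the actions are strategic substitutes.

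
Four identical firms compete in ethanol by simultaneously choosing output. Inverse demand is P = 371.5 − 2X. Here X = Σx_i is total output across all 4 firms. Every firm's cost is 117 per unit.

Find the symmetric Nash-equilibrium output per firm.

25.45

A representative firm's profit is π_i = x_i(371.5 − 2X) − 117x_i, with X = x_i + Σ_{j≠i} x_j.
First-order condition: 254.5 − 4x_i − 2Σ_{j≠i} x_j = 0.
In a symmetric equilibrium every firm chooses the same x, so Σ_{j≠i} x_j = 3x. The condition becomes 254.5 − 10x = 0, giving x = 254.5/10 = 25.45.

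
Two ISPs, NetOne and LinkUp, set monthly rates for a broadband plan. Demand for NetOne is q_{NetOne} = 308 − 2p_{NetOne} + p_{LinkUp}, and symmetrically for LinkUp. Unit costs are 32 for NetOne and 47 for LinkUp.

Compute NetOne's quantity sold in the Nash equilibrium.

NetOne's profit: π = (p_{NetOne} − 32)(308 − 2p_{NetOne} + p_{LinkUp}).
∂π/∂p_{NetOne} = 372 − 4p_{NetOne} + p_{LinkUp} = 0 ⇒ p_{NetOne} = 93 + 0.25p_{LinkUp}.
Similarly p_{LinkUp} = 100.5 + 0.25p_{NetOne}.
Substituting the second reaction function into the first: p_{NetOne} = 93 + 0.25(100.5 + 0.25p_{NetOne}), which gives 0.9375p_{NetOne} = 118.125 ⇒ p_{NetOne} = 126.
Then p_{LinkUp} = 100.5 + 0.25·126 = 132.
q_{NetOne} = 308 − 2·126 + 132 = 188.

188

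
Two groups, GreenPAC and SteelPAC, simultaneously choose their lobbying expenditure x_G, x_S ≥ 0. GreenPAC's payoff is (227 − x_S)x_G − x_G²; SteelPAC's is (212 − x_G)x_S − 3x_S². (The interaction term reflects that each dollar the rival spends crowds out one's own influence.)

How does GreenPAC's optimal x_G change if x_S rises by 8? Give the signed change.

Expanding GreenPAC's payoff: 227x_G − x_Sx_G − x_G².
∂π/∂x_G = 227 − x_S − 2x_G = 0, so x_G = 113.5 − 0.5x_S.
The reaction-function slope is −0.5, so an 8-unit rise in x_S moves x_G by −0.5 × 8 = −4. GreenPAC's best response falls — the actions are strategic substitutes.

-4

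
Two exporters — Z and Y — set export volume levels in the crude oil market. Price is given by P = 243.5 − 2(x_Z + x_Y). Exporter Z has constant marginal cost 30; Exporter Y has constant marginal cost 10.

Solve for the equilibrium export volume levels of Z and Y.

32.25, 42.25

Exporter Z's profit: π = x_Z(243.5 − 2(x_Z + x_Y)) − 30x_Z.
∂π/∂x_Z = 213.5 − 4x_Z − 2x_Y = 0, so x_Z = 53.375 − 0.5x_Y.
By the same steps for Y: x_Y = 58.375 − 0.5x_Z.
Solving the two reaction functions simultaneously: (1 − (−0.5)(−0.5))x_Z = 53.375 − 0.5·58.375, so 0.75x_Z = 24.1875 and x_Z = 32.25.
Then x_Y = 58.375 − 0.5·32.25 = 42.25.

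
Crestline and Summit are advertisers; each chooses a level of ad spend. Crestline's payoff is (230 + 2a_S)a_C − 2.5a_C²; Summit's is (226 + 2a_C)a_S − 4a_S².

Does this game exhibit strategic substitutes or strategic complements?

strategic complements

Expanding Crestline's payoff: 230a_C + 2a_Sa_C − 2.5a_C².
∂π/∂a_C = 230 + 2a_S − 5a_C = 0, so a_C = 46 + 0.4a_S.
The best-response slope da_C/da_S = 0.4 > 0: the reaction function is upward-sloping, so the choices are strategic complements.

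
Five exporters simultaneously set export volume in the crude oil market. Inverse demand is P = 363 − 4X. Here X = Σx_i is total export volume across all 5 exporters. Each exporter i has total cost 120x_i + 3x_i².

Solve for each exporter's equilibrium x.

A representative exporter's profit is π_i = x_i(363 − 4X) − 120x_i − 3x_i², with X = x_i + Σ_{j≠i} x_j.
First-order condition: 243 − 14x_i − 4Σ_{j≠i} x_j = 0.
Imposing symmetry (x_j = x for all j) turns Σ_{j≠i} x_j into 4x, so 243 = 30x and x = 8.1.

8.1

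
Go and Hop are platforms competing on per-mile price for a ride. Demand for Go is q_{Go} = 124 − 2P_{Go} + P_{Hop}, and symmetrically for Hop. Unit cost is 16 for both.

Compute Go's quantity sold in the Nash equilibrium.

72

Go's profit: π = (P_{Go} − 16)(124 − 2P_{Go} + P_{Hop}).
∂π/∂P_{Go} = 156 − 4P_{Go} + P_{Hop} = 0 ⇒ P_{Go} = 39 + 0.25P_{Hop}.
Setting P_{Go} = P_{Hop} in the reaction function: P_{Go} = 39 + 0.25P_{Go}, so P_{Go} = 39 / 0.75 = 52.
q_{Go} = 124 − 2·52 + 52 = 72.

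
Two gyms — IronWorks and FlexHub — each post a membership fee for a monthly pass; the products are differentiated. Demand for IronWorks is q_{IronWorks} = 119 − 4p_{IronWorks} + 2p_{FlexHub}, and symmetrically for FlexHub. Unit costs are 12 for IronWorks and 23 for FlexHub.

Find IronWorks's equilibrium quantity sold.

IronWorks's profit: π = (p_{IronWorks} − 12)(119 − 4p_{IronWorks} + 2p_{FlexHub}).
∂π/∂p_{IronWorks} = 167 − 8p_{IronWorks} + 2p_{FlexHub} = 0 ⇒ p_{IronWorks} = 20.875 + 0.25p_{FlexHub}.
Similarly p_{FlexHub} = 26.375 + 0.25p_{IronWorks}.
Plugging p_{FlexHub} into IronWorks's best response: p_{IronWorks} = 20.875 + 0.25(26.375 + 0.25p_{IronWorks}) ⇒ 0.9375p_{IronWorks} = 879/32, so p_{IronWorks} = 29.3.
Then p_{FlexHub} = 26.375 + 0.25·29.3 = 33.7.
q_{IronWorks} = 119 − 4·29.3 + 2·33.7 = 69.2.

69.2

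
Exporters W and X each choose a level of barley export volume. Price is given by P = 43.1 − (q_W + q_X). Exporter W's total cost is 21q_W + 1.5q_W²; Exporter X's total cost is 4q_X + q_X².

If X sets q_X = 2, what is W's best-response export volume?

Exporter W's profit: π = q_W(43.1 − (q_W + q_X)) − 21q_W − 1.5q_W².
∂π/∂q_W = 22.1 − 5q_W − q_X = 0, so q_W = 4.42 − 0.2q_X.
At q_X = 2: q_W = 4.42 − 0.2·2 = 4.02.

4.02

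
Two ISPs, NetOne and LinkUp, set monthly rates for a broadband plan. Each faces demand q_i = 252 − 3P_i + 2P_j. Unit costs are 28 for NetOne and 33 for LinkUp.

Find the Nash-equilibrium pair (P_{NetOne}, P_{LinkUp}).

84.9375, 86.8125

NetOne's profit: π = (P_{NetOne} − 28)(252 − 3P_{NetOne} + 2P_{LinkUp}).
∂π/∂P_{NetOne} = 336 − 6P_{NetOne} + 2P_{LinkUp} = 0 ⇒ P_{NetOne} = 56 + (1/3)P_{LinkUp}.
Similarly P_{LinkUp} = 58.5 + (1/3)P_{NetOne}.
Substituting the second reaction function into the first: P_{NetOne} = 56 + (1/3)(58.5 + (1/3)P_{NetOne}), which gives (8/9)P_{NetOne} = 75.5 ⇒ P_{NetOne} = 84.9375.
Then P_{LinkUp} = 58.5 + (1/3)·84.9375 = 86.8125.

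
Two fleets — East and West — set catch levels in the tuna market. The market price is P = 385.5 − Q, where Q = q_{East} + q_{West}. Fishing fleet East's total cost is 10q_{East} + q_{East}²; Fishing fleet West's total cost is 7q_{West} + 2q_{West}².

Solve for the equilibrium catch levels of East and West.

Fishing fleet East's profit: π = q_{East}(385.5 − (q_{East} + q_{West})) − 10q_{East} − q_{East}².
∂π/∂q_{East} = 375.5 − 4q_{East} − q_{West} = 0, so q_{East} = 93.875 − 0.25q_{West}.
For West: ∂π/∂q_{West} = 378.5 − 6q_{West} − q_{East} = 0 ⇒ q_{West} = 757/12 − (1/6)q_{East}.
Solving the two reaction functions simultaneously: (1 − (−0.25)(−1/6))q_{East} = 93.875 − 0.25·(757/12), so (23/24)q_{East} = 3749/48 and q_{East} = 81.5.
Then q_{West} = 757/12 − (1/6)·81.5 = 49.5.

81.5, 49.5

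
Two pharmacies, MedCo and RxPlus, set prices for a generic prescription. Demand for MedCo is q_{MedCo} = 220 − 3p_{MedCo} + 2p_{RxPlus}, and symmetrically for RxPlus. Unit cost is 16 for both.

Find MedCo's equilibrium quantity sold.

153

MedCo's profit: π = (p_{MedCo} − 16)(220 − 3p_{MedCo} + 2p_{RxPlus}).
∂π/∂p_{MedCo} = 268 − 6p_{MedCo} + 2p_{RxPlus} = 0 ⇒ p_{MedCo} = 134/3 + (1/3)p_{RxPlus}.
By symmetry p_{RxPlus} = p_{MedCo}; substituting into the reaction function, (2/3)p_{MedCo} = 134/3 and p_{MedCo} = 67.
q_{MedCo} = 220 − 3·67 + 2·67 = 153.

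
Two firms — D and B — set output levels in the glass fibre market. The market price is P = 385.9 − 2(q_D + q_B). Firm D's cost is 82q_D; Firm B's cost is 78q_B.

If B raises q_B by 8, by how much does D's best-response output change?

-4

Firm D's profit: π = q_D(385.9 − 2(q_D + q_B)) − 82q_D.
∂π/∂q_D = 303.9 − 4q_D − 2q_B = 0, so q_D = 75.975 − 0.5q_B.
The reaction-function slope is −0.5, so an 8-unit rise in q_B moves q_D by −0.5 × 8 = −4. D's best response falls — the actions are strategic substitutes.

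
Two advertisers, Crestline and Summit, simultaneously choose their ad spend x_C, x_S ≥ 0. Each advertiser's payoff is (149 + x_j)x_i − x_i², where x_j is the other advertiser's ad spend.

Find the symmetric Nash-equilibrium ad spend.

Crestline's payoff is (149 + x_S)x_C − x_C².
∂π/∂x_C = 149 + x_S − 2x_C = 0, so x_C = 74.5 + 0.5x_S.
The game is symmetric, so in equilibrium x_S = x_C: the reaction function gives 0.5x_C = 74.5, hence x_C = 149.

149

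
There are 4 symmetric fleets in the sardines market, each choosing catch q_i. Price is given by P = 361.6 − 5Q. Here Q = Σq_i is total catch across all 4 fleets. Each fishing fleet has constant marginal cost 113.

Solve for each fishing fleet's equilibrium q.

A representative fishing fleet's profit is π_i = q_i(361.6 − 5Q) − 113q_i, with Q = q_i + Σ_{j≠i} q_j.
First-order condition: 248.6 − 10q_i − 5Σ_{j≠i} q_j = 0.
Imposing symmetry (q_j = q for all j) turns Σ_{j≠i} q_j into 3q, so 248.6 = 25q and q = 9.944.

9.944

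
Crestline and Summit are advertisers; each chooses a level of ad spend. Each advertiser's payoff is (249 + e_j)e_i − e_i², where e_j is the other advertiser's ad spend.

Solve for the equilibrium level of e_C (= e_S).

249

Crestline's payoff is (249 + e_S)e_C − e_C².
∂π/∂e_C = 249 + e_S − 2e_C = 0, so e_C = 124.5 + 0.5e_S.
Setting e_C = e_S in the reaction function: e_C = 124.5 + 0.5e_C, so e_C = 124.5 / 0.5 = 249.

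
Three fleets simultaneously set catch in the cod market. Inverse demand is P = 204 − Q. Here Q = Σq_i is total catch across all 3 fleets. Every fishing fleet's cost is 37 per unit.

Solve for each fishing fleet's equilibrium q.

A representative fishing fleet's profit is π_i = q_i(204 − Q) − 37q_i, with Q = q_i + Σ_{j≠i} q_j.
First-order condition: 167 − 2q_i − Σ_{j≠i} q_j = 0.
With identical fishing fleets, set every q_j = q: then 167 − 2q − 2q = 0, i.e. q = 167/4 = 41.75.

41.75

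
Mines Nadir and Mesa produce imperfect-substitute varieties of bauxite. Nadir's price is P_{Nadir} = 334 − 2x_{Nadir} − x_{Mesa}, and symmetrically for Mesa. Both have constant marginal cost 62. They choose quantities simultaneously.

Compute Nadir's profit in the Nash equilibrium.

5918.72

Mine Nadir's profit: π = x_{Nadir}(334 − 2x_{Nadir} − x_{Mesa}) − 62x_{Nadir}.
∂π/∂x_{Nadir} = 272 − 4x_{Nadir} − x_{Mesa} = 0 ⇒ x_{Nadir} = 68 − 0.25x_{Mesa}.
By symmetry x_{Mesa} = x_{Nadir}; substituting into the reaction function, 1.25x_{Nadir} = 68 and x_{Nadir} = 54.4.
P_{Nadir} = 334 − 2·54.4 − 54.4 = 170.8.
Profit = (170.8 − 62)·54.4 = 5918.72.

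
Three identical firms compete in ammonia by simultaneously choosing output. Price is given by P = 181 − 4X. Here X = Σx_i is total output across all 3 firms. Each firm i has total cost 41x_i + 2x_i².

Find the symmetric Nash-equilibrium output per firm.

A representative firm's profit is π_i = x_i(181 − 4X) − 41x_i − 2x_i², with X = x_i + Σ_{j≠i} x_j.
First-order condition: 140 − 12x_i − 4Σ_{j≠i} x_j = 0.
Imposing symmetry (x_j = x for all j) turns Σ_{j≠i} x_j into 2x, so 140 = 20x and x = 7.

7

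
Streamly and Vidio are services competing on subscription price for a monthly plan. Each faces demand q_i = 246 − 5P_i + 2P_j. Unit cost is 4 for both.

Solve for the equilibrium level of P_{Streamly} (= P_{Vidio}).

Streamly's profit: π = (P_{Streamly} − 4)(246 − 5P_{Streamly} + 2P_{Vidio}).
∂π/∂P_{Streamly} = 266 − 10P_{Streamly} + 2P_{Vidio} = 0 ⇒ P_{Streamly} = 26.6 + 0.2P_{Vidio}.
By symmetry P_{Vidio} = P_{Streamly}; substituting into the reaction function, 0.8P_{Streamly} = 26.6 and P_{Streamly} = 33.25.

33.25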